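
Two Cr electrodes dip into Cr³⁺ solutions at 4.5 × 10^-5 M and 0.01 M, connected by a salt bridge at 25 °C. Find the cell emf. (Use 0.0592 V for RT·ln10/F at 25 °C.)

Both half-cells are Cr³⁺/Cr, so E°_cell = 0. The concentrated side is the cathode; the cell reaction moves Cr³⁺ from high to low concentration with n = 3.
Q = [Cr³⁺]_dilute/[Cr³⁺]_conc = 4.5 × 10^-5/0.01 = 0.00450.
E = 0 − (0.0592/3) log Q = −(0.0592/3)(-2.347) = 0.0463 V.

0.046 V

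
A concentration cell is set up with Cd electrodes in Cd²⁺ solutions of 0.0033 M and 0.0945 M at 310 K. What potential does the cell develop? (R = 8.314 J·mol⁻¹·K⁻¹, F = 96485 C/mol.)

Both half-cells are Cd²⁺/Cd, so E°_cell = 0. The concentrated side is the cathode; the cell reaction moves Cd²⁺ from high to low concentration with n = 2.
Q = [Cd²⁺]_dilute/[Cd²⁺]_conc = 0.0033/0.0945 = 0.0349.
E = 0 − (RT/nF) ln Q = −((8.314×310)/(2×96485))(-3.355) = 0.0448 V.

0.045 V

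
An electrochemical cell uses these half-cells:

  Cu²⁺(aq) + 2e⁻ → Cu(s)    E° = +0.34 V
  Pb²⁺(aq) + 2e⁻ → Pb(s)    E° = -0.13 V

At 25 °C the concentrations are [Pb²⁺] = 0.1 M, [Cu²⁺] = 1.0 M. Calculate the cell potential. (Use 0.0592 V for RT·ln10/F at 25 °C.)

The Cu²⁺/Cu couple has the higher reduction potential and acts as the cathode, so E°_cell = +0.34 − (-0.13) = 0.47 V.
Balancing electrons gives n = 2; the reaction quotient is Q = [Pb²⁺]/[Cu²⁺] = 0.100.
At 25 °C, E = E° − (0.0592/n) log Q = 0.47 − (0.0592/2)(-1.000) = 0.470 + 0.030 = 0.500 V.

0.500 V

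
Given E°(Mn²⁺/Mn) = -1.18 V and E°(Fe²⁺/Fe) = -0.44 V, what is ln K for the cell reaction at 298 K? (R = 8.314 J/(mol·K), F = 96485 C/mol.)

E°_cell = -0.44 − (-1.18) = 0.74 V, with n = 2 electrons transferred.
At equilibrium E = 0, so the Nernst equation gives ln K = nFE°/RT = (2)(96485)(0.74)/((8.314)(298)) = 57.64.

ln K = 57.6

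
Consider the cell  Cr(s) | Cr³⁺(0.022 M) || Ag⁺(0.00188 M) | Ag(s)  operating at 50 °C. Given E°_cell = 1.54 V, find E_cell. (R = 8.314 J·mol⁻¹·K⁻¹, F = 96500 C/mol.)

1.40 V

Balancing electrons gives n = 3; the reaction quotient is Q = [Cr³⁺]/[Ag⁺]^3 = 3.31 × 10^6.
E = E° − (RT/nF) ln Q = 1.54 − (8.314×323)/(3×96500) × (15.013) = 1.540 − 0.139 = 1.401 V.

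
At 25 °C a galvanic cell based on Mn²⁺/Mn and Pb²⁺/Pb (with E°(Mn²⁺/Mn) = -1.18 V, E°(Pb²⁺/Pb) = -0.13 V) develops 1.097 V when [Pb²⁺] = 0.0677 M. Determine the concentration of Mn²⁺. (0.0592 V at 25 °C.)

From the Nernst equation, log Q = n(E° − E)/0.0592 = 2(1.05 − 1.097)/0.0592 = -1.588, so Q = 0.0258.
With Q = [Mn²⁺]/[Pb²⁺] and the known concentrations, [Mn²⁺] in the numerator gives [Mn²⁺] = 0.0017 M.

0.0017 M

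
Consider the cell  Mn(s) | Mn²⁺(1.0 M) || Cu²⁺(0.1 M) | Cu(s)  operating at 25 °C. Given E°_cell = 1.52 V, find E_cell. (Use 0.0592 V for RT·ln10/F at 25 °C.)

1.49 V

Balancing electrons gives n = 2; the reaction quotient is Q = [Mn²⁺]/[Cu²⁺] = 10.0.
At 25 °C, E = E° − (0.0592/n) log Q = 1.52 − (0.0592/2)(1.000) = 1.520 − 0.030 = 1.490 V.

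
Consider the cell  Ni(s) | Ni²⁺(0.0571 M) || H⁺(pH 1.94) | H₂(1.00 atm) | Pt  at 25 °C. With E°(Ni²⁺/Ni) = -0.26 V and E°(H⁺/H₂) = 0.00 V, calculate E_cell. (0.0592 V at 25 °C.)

0.18 V

The hydrogen couple is the cathode, so E°_cell = 0.26 V; n = 2.
[H⁺] = 10^(−1.94) = 0.011 M, and Q = [Ni²⁺]·P(H₂) / [H⁺]^2 = 433.
E = E° − (0.0592/2) log Q = 0.26 − (0.0592/2)(2.637) = 0.182 V.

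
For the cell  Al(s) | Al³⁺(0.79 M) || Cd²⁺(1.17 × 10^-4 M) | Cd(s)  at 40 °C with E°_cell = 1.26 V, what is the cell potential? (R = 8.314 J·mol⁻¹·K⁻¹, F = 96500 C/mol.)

Balancing electrons gives n = 6; the reaction quotient is Q = [Al³⁺]^2/[Cd²⁺]^3 = 3.9 × 10^11.
E = E° − (RT/nF) ln Q = 1.26 − (8.314×313)/(6×96500) × (26.689) = 1.260 − 0.120 = 1.140 V.

1.14 V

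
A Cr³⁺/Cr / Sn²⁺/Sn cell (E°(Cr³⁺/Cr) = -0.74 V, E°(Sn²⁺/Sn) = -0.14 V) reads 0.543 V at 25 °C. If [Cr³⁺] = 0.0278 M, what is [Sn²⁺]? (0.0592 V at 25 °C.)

0.0011 M

From the Nernst equation, log Q = n(E° − E)/0.0592 = 6(0.60 − 0.543)/0.0592 = 5.777, so Q = 5.98 × 10^5.
With Q = [Cr³⁺]^2/[Sn²⁺]^3 and the known concentrations, [Sn²⁺]^3 in the denominator gives [Sn²⁺] = 0.0011 M.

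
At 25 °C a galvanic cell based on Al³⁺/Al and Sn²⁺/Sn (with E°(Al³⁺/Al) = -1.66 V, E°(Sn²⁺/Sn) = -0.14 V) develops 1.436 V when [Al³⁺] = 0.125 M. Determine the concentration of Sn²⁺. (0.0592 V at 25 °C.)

3.6 × 10^-4 M

From the Nernst equation, log Q = n(E° − E)/0.0592 = 6(1.52 − 1.436)/0.0592 = 8.514, so Q = 3.26 × 10^8.
With Q = [Al³⁺]^2/[Sn²⁺]^3 and the known concentrations, [Sn²⁺]^3 in the denominator gives [Sn²⁺] = 3.6 × 10^-4 M.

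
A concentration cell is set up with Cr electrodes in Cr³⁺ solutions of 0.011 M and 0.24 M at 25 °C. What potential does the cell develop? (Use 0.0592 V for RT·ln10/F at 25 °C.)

Both half-cells are Cr³⁺/Cr, so E°_cell = 0. The concentrated side is the cathode; the cell reaction moves Cr³⁺ from high to low concentration with n = 3.
Q = [Cr³⁺]_dilute/[Cr³⁺]_conc = 0.011/0.24 = 0.0458.
E = 0 − (0.0592/3) log Q = −(0.0592/3)(-1.339) = 0.0264 V.

0.026 V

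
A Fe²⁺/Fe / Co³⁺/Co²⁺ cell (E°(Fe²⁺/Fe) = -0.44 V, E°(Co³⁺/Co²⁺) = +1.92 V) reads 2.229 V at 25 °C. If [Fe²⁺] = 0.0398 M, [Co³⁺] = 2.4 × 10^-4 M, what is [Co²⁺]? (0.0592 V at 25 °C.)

0.2 M

From the Nernst equation, log Q = n(E° − E)/0.0592 = 2(2.36 − 2.229)/0.0592 = 4.426, so Q = 2.66 × 10^4.
With Q = [Fe²⁺]·[Co²⁺]^2/[Co³⁺]^2 and the known concentrations, [Co²⁺]^2 in the numerator gives [Co²⁺] = 0.2 M.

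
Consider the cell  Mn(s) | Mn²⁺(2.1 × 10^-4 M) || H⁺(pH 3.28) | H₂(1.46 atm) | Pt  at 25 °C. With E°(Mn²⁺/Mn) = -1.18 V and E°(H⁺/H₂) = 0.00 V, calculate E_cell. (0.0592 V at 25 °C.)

1.09 V

The hydrogen couple is the cathode, so E°_cell = 1.18 V; n = 2.
[H⁺] = 10^(−3.28) = 5.2 × 10^-4 M, and Q = [Mn²⁺]·P(H₂) / [H⁺]^2 = 1110.
E = E° − (0.0592/2) log Q = 1.18 − (0.0592/2)(3.047) = 1.090 V.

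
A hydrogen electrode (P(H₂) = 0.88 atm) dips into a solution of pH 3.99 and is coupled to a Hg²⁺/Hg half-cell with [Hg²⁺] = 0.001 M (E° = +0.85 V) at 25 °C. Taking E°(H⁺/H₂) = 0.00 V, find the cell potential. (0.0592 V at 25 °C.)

The Hg²⁺/Hg couple is the cathode, so E°_cell = 0.85 V; n = 2.
[H⁺] = 10^(−3.99) = 1 × 10^-4 M, and Q = [H⁺]^2 / ([Hg²⁺]·P(H₂)) = 1.19 × 10^-5.
E = E° − (0.0592/2) log Q = 0.85 − (0.0592/2)(-4.924) = 0.996 V.

1.00 V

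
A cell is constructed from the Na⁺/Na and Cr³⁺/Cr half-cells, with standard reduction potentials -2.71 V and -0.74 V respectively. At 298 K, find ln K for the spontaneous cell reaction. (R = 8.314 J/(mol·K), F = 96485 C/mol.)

ln K = 230.2

E°_cell = -0.74 − (-2.71) = 1.97 V, with n = 3 electrons transferred.
At equilibrium E = 0, so the Nernst equation gives ln K = nFE°/RT = (3)(96485)(1.97)/((8.314)(298)) = 230.16.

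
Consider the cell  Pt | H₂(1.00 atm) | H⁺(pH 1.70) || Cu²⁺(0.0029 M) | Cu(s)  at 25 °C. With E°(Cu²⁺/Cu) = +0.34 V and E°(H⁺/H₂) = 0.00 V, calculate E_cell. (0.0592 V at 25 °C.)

0.37 V

The Cu²⁺/Cu couple is the cathode, so E°_cell = 0.34 V; n = 2.
[H⁺] = 10^(−1.70) = 0.020 M, and Q = [H⁺]^2 / ([Cu²⁺]·P(H₂)) = 0.137.
E = E° − (0.0592/2) log Q = 0.34 − (0.0592/2)(-0.862) = 0.366 V.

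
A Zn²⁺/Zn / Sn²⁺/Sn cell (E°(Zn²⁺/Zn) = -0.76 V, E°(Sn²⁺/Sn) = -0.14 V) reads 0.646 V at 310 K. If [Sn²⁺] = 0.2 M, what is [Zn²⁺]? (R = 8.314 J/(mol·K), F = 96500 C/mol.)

0.029 M

From the Nernst equation, ln Q = nF(E° − E)/RT = 2×96500×(0.62 − 0.646)/(8.314×310) = -1.947, so Q = 0.143.
With Q = [Zn²⁺]/[Sn²⁺] and the known concentrations, [Zn²⁺] in the numerator gives [Zn²⁺] = 0.029 M.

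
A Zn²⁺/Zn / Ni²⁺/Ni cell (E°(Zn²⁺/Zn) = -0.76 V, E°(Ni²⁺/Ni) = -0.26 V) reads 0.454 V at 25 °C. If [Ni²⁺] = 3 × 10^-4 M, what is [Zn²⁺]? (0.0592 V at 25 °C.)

0.011 M

From the Nernst equation, log Q = n(E° − E)/0.0592 = 2(0.50 − 0.454)/0.0592 = 1.554, so Q = 35.8.
With Q = [Zn²⁺]/[Ni²⁺] and the known concentrations, [Zn²⁺] in the numerator gives [Zn²⁺] = 0.011 M.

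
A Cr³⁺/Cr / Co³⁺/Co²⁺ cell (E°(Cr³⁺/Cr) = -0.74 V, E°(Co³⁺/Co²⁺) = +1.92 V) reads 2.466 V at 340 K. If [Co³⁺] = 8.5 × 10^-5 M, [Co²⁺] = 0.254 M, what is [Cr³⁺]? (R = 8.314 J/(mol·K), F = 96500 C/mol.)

From the Nernst equation, ln Q = nF(E° − E)/RT = 3×96500×(2.66 − 2.466)/(8.314×340) = 19.868, so Q = 4.25 × 10^8.
With Q = [Cr³⁺]·[Co²⁺]^3/[Co³⁺]^3 and the known concentrations, [Cr³⁺] in the numerator gives [Cr³⁺] = 0.016 M.

0.016 M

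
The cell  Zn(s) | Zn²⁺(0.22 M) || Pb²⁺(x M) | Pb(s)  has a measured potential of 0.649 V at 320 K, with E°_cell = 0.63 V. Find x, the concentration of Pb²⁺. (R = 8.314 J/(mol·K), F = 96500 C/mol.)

0.87 M

From the Nernst equation, ln Q = nF(E° − E)/RT = 2×96500×(0.63 − 0.649)/(8.314×320) = -1.378, so Q = 0.252.
With Q = [Zn²⁺]/[Pb²⁺] and the known concentrations, [Pb²⁺] in the denominator gives [Pb²⁺] = 0.87 M.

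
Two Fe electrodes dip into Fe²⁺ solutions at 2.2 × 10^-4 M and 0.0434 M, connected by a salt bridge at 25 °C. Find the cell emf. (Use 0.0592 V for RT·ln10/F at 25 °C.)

Both half-cells are Fe²⁺/Fe, so E°_cell = 0. The concentrated side is the cathode; the cell reaction moves Fe²⁺ from high to low concentration with n = 2.
Q = [Fe²⁺]_dilute/[Fe²⁺]_conc = 2.2 × 10^-4/0.0434 = 0.00507.
E = 0 − (0.0592/2) log Q = −(0.0592/2)(-2.295) = 0.0679 V.

0.068 V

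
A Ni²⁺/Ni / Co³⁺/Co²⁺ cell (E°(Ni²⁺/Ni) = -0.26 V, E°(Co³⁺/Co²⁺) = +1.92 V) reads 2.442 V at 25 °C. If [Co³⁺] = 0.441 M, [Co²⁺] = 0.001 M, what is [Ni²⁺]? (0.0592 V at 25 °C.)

From the Nernst equation, log Q = n(E° − E)/0.0592 = 2(2.18 − 2.442)/0.0592 = -8.851, so Q = 1.41 × 10^-9.
With Q = [Ni²⁺]·[Co²⁺]^2/[Co³⁺]^2 and the known concentrations, [Ni²⁺] in the numerator gives [Ni²⁺] = 2.7 × 10^-4 M.

2.7 × 10^-4 M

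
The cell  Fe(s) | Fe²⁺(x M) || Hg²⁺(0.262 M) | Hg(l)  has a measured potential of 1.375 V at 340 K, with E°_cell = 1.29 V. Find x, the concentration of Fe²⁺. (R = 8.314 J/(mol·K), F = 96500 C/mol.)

From the Nernst equation, ln Q = nF(E° − E)/RT = 2×96500×(1.29 − 1.375)/(8.314×340) = -5.803, so Q = 0.00302.
With Q = [Fe²⁺]/[Hg²⁺] and the known concentrations, [Fe²⁺] in the numerator gives [Fe²⁺] = 7.9 × 10^-4 M.

7.9 × 10^-4 M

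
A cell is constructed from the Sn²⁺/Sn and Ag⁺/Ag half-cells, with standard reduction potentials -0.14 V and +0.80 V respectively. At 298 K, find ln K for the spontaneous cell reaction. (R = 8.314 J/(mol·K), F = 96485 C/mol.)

ln K = 73.2

E°_cell = +0.80 − (-0.14) = 0.94 V, with n = 2 electrons transferred.
At equilibrium E = 0, so the Nernst equation gives ln K = nFE°/RT = (2)(96485)(0.94)/((8.314)(298)) = 73.21.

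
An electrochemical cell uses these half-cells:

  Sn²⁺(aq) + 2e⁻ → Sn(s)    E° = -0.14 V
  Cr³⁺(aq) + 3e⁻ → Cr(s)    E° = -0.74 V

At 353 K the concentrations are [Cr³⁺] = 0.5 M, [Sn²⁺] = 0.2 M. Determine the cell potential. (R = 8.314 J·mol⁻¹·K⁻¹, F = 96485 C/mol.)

The Sn²⁺/Sn couple has the higher reduction potential and acts as the cathode, so E°_cell = -0.14 − (-0.74) = 0.60 V.
Balancing electrons gives n = 6; the reaction quotient is Q = [Cr³⁺]^2/[Sn²⁺]^3 = 31.2.
E = E° − (RT/nF) ln Q = 0.60 − (8.314×353)/(6×96485) × (3.442) = 0.600 − 0.017 = 0.583 V.

0.583 V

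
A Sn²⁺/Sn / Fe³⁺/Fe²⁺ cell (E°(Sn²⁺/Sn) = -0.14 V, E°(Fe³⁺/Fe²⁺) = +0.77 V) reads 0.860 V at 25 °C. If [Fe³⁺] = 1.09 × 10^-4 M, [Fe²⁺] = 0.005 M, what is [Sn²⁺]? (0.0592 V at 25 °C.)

From the Nernst equation, log Q = n(E° − E)/0.0592 = 2(0.91 − 0.860)/0.0592 = 1.689, so Q = 48.9.
With Q = [Sn²⁺]·[Fe²⁺]^2/[Fe³⁺]^2 and the known concentrations, [Sn²⁺] in the numerator gives [Sn²⁺] = 0.023 M.

0.023 M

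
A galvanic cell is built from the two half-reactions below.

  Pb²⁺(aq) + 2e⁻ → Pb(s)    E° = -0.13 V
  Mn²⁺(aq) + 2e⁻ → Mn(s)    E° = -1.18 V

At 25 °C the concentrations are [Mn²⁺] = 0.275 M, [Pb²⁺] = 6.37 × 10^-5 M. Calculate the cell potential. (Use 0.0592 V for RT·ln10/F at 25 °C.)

0.942 V

The Pb²⁺/Pb couple has the higher reduction potential and acts as the cathode, so E°_cell = -0.13 − (-1.18) = 1.05 V.
Balancing electrons gives n = 2; the reaction quotient is Q = [Mn²⁺]/[Pb²⁺] = 4320.
At 25 °C, E = E° − (0.0592/n) log Q = 1.05 − (0.0592/2)(3.635) = 1.050 − 0.108 = 0.942 V.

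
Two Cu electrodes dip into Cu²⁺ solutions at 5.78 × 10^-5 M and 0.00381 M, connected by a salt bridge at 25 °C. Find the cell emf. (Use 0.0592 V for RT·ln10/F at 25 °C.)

Both half-cells are Cu²⁺/Cu, so E°_cell = 0. The concentrated side is the cathode; the cell reaction moves Cu²⁺ from high to low concentration with n = 2.
Q = [Cu²⁺]_dilute/[Cu²⁺]_conc = 5.78 × 10^-5/0.00381 = 0.0152.
E = 0 − (0.0592/2) log Q = −(0.0592/2)(-1.819) = 0.0538 V.

0.054 V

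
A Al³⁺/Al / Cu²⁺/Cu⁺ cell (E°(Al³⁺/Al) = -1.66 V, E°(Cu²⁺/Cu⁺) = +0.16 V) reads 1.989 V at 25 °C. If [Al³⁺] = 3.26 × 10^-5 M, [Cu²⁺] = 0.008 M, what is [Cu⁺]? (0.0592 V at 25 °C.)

3.5 × 10^-4 M

From the Nernst equation, log Q = n(E° − E)/0.0592 = 3(1.82 − 1.989)/0.0592 = -8.564, so Q = 2.73 × 10^-9.
With Q = [Al³⁺]·[Cu⁺]^3/[Cu²⁺]^3 and the known concentrations, [Cu⁺]^3 in the numerator gives [Cu⁺] = 3.5 × 10^-4 M.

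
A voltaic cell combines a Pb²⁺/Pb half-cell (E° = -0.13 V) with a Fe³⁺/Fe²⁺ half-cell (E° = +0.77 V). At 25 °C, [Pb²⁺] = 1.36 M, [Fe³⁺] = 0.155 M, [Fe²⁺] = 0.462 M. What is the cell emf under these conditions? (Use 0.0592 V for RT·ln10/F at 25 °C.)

The Fe³⁺/Fe²⁺ couple has the higher reduction potential and acts as the cathode, so E°_cell = +0.77 − (-0.13) = 0.90 V.
Balancing electrons gives n = 2; the reaction quotient is Q = [Pb²⁺]·[Fe²⁺]^2/[Fe³⁺]^2 = 12.1.
At 25 °C, E = E° − (0.0592/n) log Q = 0.90 − (0.0592/2)(1.082) = 0.900 − 0.032 = 0.868 V.

0.868 V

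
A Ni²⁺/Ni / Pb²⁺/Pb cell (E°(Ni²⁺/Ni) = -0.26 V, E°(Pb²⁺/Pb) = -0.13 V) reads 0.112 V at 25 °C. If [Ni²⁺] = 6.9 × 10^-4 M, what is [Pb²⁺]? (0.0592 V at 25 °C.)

From the Nernst equation, log Q = n(E° − E)/0.0592 = 2(0.13 − 0.112)/0.0592 = 0.608, so Q = 4.06.
With Q = [Ni²⁺]/[Pb²⁺] and the known concentrations, [Pb²⁺] in the denominator gives [Pb²⁺] = 1.7 × 10^-4 M.

1.7 × 10^-4 M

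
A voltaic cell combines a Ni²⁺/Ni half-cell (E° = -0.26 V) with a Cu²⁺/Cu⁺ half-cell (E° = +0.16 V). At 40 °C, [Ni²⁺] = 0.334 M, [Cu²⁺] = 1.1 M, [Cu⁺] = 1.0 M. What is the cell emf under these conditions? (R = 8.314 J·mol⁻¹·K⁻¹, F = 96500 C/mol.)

0.437 V

The Cu²⁺/Cu⁺ couple has the higher reduction potential and acts as the cathode, so E°_cell = +0.16 − (-0.26) = 0.42 V.
Balancing electrons gives n = 2; the reaction quotient is Q = [Ni²⁺]·[Cu⁺]^2/[Cu²⁺]^2 = 0.276.
E = E° − (RT/nF) ln Q = 0.42 − (8.314×313)/(2×96500) × (-1.287) = 0.420 + 0.017 = 0.437 V.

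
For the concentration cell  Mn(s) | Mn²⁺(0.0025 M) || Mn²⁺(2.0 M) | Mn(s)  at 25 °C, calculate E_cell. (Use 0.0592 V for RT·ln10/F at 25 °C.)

0.086 V

Both half-cells are Mn²⁺/Mn, so E°_cell = 0. The concentrated side is the cathode; the cell reaction moves Mn²⁺ from high to low concentration with n = 2.
Q = [Mn²⁺]_dilute/[Mn²⁺]_conc = 0.0025/2.0 = 0.00125.
E = 0 − (0.0592/2) log Q = −(0.0592/2)(-2.903) = 0.0859 V.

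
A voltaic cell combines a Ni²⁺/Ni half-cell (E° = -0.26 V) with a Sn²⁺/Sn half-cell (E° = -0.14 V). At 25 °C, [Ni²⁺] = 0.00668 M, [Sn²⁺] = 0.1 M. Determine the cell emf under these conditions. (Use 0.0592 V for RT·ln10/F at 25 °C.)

0.155 V

The Sn²⁺/Sn couple has the higher reduction potential and acts as the cathode, so E°_cell = -0.14 − (-0.26) = 0.12 V.
Balancing electrons gives n = 2; the reaction quotient is Q = [Ni²⁺]/[Sn²⁺] = 0.0668.
At 25 °C, E = E° − (0.0592/n) log Q = 0.12 − (0.0592/2)(-1.175) = 0.120 + 0.035 = 0.155 V.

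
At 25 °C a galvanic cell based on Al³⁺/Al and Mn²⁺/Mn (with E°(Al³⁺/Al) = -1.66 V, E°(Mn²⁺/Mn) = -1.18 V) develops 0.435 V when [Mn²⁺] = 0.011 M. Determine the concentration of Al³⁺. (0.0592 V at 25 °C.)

From the Nernst equation, log Q = n(E° − E)/0.0592 = 6(0.48 − 0.435)/0.0592 = 4.561, so Q = 3.64 × 10^4.
With Q = [Al³⁺]^2/[Mn²⁺]^3 and the known concentrations, [Al³⁺]^2 in the numerator gives [Al³⁺] = 0.22 M.

0.22 M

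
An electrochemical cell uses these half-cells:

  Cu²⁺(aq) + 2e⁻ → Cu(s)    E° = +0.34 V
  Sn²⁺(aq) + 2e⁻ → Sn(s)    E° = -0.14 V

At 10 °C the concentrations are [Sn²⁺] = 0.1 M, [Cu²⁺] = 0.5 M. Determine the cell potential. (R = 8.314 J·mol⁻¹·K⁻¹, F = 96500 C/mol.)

The Cu²⁺/Cu couple has the higher reduction potential and acts as the cathode, so E°_cell = +0.34 − (-0.14) = 0.48 V.
Balancing electrons gives n = 2; the reaction quotient is Q = [Sn²⁺]/[Cu²⁺] = 0.200.
E = E° − (RT/nF) ln Q = 0.48 − (8.314×283)/(2×96500) × (-1.609) = 0.480 + 0.020 = 0.500 V.

0.500 V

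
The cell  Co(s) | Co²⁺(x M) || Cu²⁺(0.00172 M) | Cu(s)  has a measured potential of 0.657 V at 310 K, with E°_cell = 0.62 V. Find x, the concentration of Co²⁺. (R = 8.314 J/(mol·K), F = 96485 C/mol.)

1.1 × 10^-4 M

From the Nernst equation, ln Q = nF(E° − E)/RT = 2×96485×(0.62 − 0.657)/(8.314×310) = -2.770, so Q = 0.0626.
With Q = [Co²⁺]/[Cu²⁺] and the known concentrations, [Co²⁺] in the numerator gives [Co²⁺] = 1.1 × 10^-4 M.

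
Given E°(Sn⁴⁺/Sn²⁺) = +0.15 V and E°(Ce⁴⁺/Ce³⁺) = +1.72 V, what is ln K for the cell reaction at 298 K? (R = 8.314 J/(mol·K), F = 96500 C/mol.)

ln K = 122.3

E°_cell = +1.72 − (+0.15) = 1.57 V, with n = 2 electrons transferred.
At equilibrium E = 0, so the Nernst equation gives ln K = nFE°/RT = (2)(96500)(1.57)/((8.314)(298)) = 122.30.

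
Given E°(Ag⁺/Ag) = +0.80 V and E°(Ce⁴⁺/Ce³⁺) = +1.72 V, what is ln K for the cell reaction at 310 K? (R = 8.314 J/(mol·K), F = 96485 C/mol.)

ln K = 34.4

E°_cell = +1.72 − (+0.80) = 0.92 V, with n = 1 electron transferred.
At equilibrium E = 0, so the Nernst equation gives ln K = nFE°/RT = (1)(96485)(0.92)/((8.314)(310)) = 34.44.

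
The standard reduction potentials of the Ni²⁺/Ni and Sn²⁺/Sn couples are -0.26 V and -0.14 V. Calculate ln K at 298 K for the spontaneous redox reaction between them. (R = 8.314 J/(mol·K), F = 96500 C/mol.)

ln K = 9.3

E°_cell = -0.14 − (-0.26) = 0.12 V, with n = 2 electrons transferred.
At equilibrium E = 0, so the Nernst equation gives ln K = nFE°/RT = (2)(96500)(0.12)/((8.314)(298)) = 9.35.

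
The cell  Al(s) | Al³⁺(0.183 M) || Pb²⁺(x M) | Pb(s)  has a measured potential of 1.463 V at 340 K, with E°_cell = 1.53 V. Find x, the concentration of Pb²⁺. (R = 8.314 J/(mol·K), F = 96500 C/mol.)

0.0033 M

From the Nernst equation, ln Q = nF(E° − E)/RT = 6×96500×(1.53 − 1.463)/(8.314×340) = 13.723, so Q = 9.12 × 10^5.
With Q = [Al³⁺]^2/[Pb²⁺]^3 and the known concentrations, [Pb²⁺]^3 in the denominator gives [Pb²⁺] = 0.0033 M.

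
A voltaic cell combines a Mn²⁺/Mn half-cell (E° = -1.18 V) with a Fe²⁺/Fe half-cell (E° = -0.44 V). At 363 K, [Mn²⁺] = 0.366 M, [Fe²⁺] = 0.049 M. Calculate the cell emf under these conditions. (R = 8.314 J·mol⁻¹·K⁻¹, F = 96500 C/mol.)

0.709 V

The Fe²⁺/Fe couple has the higher reduction potential and acts as the cathode, so E°_cell = -0.44 − (-1.18) = 0.74 V.
Balancing electrons gives n = 2; the reaction quotient is Q = [Mn²⁺]/[Fe²⁺] = 7.47.
E = E° − (RT/nF) ln Q = 0.74 − (8.314×363)/(2×96500) × (2.011) = 0.740 − 0.031 = 0.709 V.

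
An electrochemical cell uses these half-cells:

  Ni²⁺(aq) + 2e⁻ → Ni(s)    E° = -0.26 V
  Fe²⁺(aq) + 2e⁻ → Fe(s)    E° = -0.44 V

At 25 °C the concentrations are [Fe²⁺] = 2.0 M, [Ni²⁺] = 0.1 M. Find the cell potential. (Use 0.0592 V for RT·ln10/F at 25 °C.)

0.141 V

The Ni²⁺/Ni couple has the higher reduction potential and acts as the cathode, so E°_cell = -0.26 − (-0.44) = 0.18 V.
Balancing electrons gives n = 2; the reaction quotient is Q = [Fe²⁺]/[Ni²⁺] = 20.0.
At 25 °C, E = E° − (0.0592/n) log Q = 0.18 − (0.0592/2)(1.301) = 0.180 − 0.039 = 0.141 V.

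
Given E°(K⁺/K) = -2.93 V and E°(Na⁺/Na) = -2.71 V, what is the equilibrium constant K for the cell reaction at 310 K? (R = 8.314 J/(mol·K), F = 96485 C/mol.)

E°_cell = -2.71 − (-2.93) = 0.22 V, with n = 1 electron transferred.
At equilibrium E = 0, so the Nernst equation gives ln K = nFE°/RT = (1)(96485)(0.22)/((8.314)(310)) = 8.24.
K = e^8.24 = 3800.

3800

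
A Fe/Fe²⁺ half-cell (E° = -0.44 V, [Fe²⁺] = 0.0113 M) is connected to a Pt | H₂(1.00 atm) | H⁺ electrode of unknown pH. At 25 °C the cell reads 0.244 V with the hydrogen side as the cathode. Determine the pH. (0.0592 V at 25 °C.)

E°_cell = 0.44 V and n = 2.
log Q = n(E° − E)/0.0592 = 2×(0.44 − 0.244)/0.0592 = 6.622.
With Q = [Fe²⁺]·P(H₂) / [H⁺]^2, solving for [H⁺] gives log[H⁺] = -4.284, so pH = 4.28.

pH = 4.28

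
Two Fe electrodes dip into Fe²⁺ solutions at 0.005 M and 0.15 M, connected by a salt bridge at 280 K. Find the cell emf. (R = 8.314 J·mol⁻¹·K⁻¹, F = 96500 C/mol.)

0.041 V

Both half-cells are Fe²⁺/Fe, so E°_cell = 0. The concentrated side is the cathode; the cell reaction moves Fe²⁺ from high to low concentration with n = 2.
Q = [Fe²⁺]_dilute/[Fe²⁺]_conc = 0.005/0.15 = 0.0333.
E = 0 − (RT/nF) ln Q = −((8.314×280)/(2×96500))(-3.401) = 0.0410 V.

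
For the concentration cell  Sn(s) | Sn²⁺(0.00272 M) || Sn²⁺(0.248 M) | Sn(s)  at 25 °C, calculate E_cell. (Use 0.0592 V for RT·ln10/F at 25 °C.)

0.058 V

Both half-cells are Sn²⁺/Sn, so E°_cell = 0. The concentrated side is the cathode; the cell reaction moves Sn²⁺ from high to low concentration with n = 2.
Q = [Sn²⁺]_dilute/[Sn²⁺]_conc = 0.00272/0.248 = 0.0110.
E = 0 − (0.0592/2) log Q = −(0.0592/2)(-1.960) = 0.0580 V.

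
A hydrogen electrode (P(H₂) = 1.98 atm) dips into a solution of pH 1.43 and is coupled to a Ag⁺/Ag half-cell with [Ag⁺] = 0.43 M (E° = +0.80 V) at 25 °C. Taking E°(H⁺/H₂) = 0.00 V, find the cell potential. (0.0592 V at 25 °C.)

The Ag⁺/Ag couple is the cathode, so E°_cell = 0.80 V; n = 2.
[H⁺] = 10^(−1.43) = 0.037 M, and Q = [H⁺]^2 / ([Ag⁺]^2·P(H₂)) = 0.00377.
E = E° − (0.0592/2) log Q = 0.80 − (0.0592/2)(-2.424) = 0.872 V.

0.87 V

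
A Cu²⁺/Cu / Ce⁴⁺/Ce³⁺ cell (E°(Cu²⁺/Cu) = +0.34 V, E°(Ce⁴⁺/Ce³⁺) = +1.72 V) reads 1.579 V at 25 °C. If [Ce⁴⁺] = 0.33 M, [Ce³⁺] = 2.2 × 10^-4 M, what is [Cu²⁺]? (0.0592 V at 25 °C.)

From the Nernst equation, log Q = n(E° − E)/0.0592 = 2(1.38 − 1.579)/0.0592 = -6.723, so Q = 1.89 × 10^-7.
With Q = [Cu²⁺]·[Ce³⁺]^2/[Ce⁴⁺]^2 and the known concentrations, [Cu²⁺] in the numerator gives [Cu²⁺] = 0.43 M.

0.43 M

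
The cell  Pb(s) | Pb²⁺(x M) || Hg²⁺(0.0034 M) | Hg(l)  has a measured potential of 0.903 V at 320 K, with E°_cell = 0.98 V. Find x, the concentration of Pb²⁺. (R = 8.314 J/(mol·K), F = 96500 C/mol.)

From the Nernst equation, ln Q = nF(E° − E)/RT = 2×96500×(0.98 − 0.903)/(8.314×320) = 5.586, so Q = 267.
With Q = [Pb²⁺]/[Hg²⁺] and the known concentrations, [Pb²⁺] in the numerator gives [Pb²⁺] = 0.91 M.

0.91 M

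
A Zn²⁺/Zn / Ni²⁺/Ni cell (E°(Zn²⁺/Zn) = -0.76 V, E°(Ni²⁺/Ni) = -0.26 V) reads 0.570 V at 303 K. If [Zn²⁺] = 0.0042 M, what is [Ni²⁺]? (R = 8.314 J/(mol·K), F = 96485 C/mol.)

From the Nernst equation, ln Q = nF(E° − E)/RT = 2×96485×(0.50 − 0.570)/(8.314×303) = -5.362, so Q = 0.00469.
With Q = [Zn²⁺]/[Ni²⁺] and the known concentrations, [Ni²⁺] in the denominator gives [Ni²⁺] = 0.9 M.

0.9 M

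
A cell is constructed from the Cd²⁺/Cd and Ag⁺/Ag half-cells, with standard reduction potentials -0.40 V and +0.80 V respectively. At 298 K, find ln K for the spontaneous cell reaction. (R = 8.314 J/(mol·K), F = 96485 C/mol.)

ln K = 93.5

E°_cell = +0.80 − (-0.40) = 1.20 V, with n = 2 electrons transferred.
At equilibrium E = 0, so the Nernst equation gives ln K = nFE°/RT = (2)(96485)(1.20)/((8.314)(298)) = 93.46.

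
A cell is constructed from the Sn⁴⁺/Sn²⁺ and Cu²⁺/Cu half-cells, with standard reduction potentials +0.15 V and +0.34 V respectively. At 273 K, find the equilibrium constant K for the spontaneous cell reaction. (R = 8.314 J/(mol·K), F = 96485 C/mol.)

E°_cell = +0.34 − (+0.15) = 0.19 V, with n = 2 electrons transferred.
At equilibrium E = 0, so the Nernst equation gives ln K = nFE°/RT = (2)(96485)(0.19)/((8.314)(273)) = 16.15.
K = e^16.15 = 1 × 10^7.

1 × 10^7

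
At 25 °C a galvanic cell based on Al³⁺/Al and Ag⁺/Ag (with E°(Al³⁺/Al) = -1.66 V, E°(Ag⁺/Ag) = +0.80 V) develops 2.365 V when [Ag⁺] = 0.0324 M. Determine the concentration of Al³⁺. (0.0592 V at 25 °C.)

2.2 M

From the Nernst equation, log Q = n(E° − E)/0.0592 = 3(2.46 − 2.365)/0.0592 = 4.814, so Q = 6.52 × 10^4.
With Q = [Al³⁺]/[Ag⁺]^3 and the known concentrations, [Al³⁺] in the numerator gives [Al³⁺] = 2.2 M.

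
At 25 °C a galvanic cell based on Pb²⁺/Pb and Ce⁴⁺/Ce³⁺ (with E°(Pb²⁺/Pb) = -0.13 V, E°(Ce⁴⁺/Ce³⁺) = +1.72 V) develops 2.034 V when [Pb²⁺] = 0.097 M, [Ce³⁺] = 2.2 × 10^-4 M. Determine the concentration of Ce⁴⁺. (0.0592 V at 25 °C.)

From the Nernst equation, log Q = n(E° − E)/0.0592 = 2(1.85 − 2.034)/0.0592 = -6.216, so Q = 6.08 × 10^-7.
With Q = [Pb²⁺]·[Ce³⁺]^2/[Ce⁴⁺]^2 and the known concentrations, [Ce⁴⁺]^2 in the denominator gives [Ce⁴⁺] = 0.088 M.

0.088 M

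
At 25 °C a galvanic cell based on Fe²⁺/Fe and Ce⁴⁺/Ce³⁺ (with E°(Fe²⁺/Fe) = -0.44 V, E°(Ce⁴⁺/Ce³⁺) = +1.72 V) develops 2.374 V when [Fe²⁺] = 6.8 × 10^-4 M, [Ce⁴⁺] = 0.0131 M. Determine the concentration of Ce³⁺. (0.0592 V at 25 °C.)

1.2 × 10^-4 M

From the Nernst equation, log Q = n(E° − E)/0.0592 = 2(2.16 − 2.374)/0.0592 = -7.230, so Q = 5.89 × 10^-8.
With Q = [Fe²⁺]·[Ce³⁺]^2/[Ce⁴⁺]^2 and the known concentrations, [Ce³⁺]^2 in the numerator gives [Ce³⁺] = 1.2 × 10^-4 M.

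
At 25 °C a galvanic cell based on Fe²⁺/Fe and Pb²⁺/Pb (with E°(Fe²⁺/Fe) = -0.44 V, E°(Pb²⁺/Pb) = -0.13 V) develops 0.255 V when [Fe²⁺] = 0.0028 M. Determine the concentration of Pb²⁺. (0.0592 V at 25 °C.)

3.9 × 10^-5 M

From the Nernst equation, log Q = n(E° − E)/0.0592 = 2(0.31 − 0.255)/0.0592 = 1.858, so Q = 72.1.
With Q = [Fe²⁺]/[Pb²⁺] and the known concentrations, [Pb²⁺] in the denominator gives [Pb²⁺] = 3.9 × 10^-5 M.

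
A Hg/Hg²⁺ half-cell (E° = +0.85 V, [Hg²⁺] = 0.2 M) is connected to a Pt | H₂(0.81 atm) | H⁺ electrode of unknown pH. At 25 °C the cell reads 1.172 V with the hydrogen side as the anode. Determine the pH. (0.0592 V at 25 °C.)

E°_cell = 0.85 V and n = 2.
log Q = n(E° − E)/0.0592 = 2×(0.85 − 1.172)/0.0592 = -10.878.
With Q = [H⁺]^2 / ([Hg²⁺]·P(H₂)), solving for [H⁺] gives log[H⁺] = -5.834, so pH = 5.83.

pH = 5.83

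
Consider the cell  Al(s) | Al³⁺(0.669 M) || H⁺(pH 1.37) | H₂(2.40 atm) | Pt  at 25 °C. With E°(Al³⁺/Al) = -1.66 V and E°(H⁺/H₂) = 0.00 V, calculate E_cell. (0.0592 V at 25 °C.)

1.57 V

The hydrogen couple is the cathode, so E°_cell = 1.66 V; n = 6.
[H⁺] = 10^(−1.37) = 0.043 M, and Q = [Al³⁺]^2·P(H₂)^3 / [H⁺]^6 = 1.03 × 10^9.
E = E° − (0.0592/6) log Q = 1.66 − (0.0592/6)(9.011) = 1.571 V.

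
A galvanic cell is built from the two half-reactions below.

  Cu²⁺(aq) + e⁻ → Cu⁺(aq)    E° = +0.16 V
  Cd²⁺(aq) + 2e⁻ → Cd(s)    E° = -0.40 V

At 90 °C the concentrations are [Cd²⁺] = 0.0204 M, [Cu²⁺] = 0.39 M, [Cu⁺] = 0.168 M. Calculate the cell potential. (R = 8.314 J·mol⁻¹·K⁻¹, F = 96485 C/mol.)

The Cu²⁺/Cu⁺ couple has the higher reduction potential and acts as the cathode, so E°_cell = +0.16 − (-0.40) = 0.56 V.
Balancing electrons gives n = 2; the reaction quotient is Q = [Cd²⁺]·[Cu⁺]^2/[Cu²⁺]^2 = 0.00379.
E = E° − (RT/nF) ln Q = 0.56 − (8.314×363)/(2×96485) × (-5.577) = 0.560 + 0.087 = 0.647 V.

0.647 V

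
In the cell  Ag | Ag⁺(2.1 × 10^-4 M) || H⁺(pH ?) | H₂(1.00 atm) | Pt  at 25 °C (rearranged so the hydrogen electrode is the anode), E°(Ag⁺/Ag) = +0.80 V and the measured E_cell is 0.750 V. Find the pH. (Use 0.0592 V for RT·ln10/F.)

pH = 2.83

E°_cell = 0.80 V and n = 2.
log Q = n(E° − E)/0.0592 = 2×(0.80 − 0.750)/0.0592 = 1.689.
With Q = [H⁺]^2 / ([Ag⁺]^2·P(H₂)), solving for [H⁺] gives log[H⁺] = -2.833, so pH = 2.83.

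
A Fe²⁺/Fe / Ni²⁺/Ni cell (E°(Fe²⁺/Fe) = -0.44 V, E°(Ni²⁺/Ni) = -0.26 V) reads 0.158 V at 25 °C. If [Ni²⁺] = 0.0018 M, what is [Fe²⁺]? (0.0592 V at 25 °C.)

0.01 M

From the Nernst equation, log Q = n(E° − E)/0.0592 = 2(0.18 − 0.158)/0.0592 = 0.743, so Q = 5.54.
With Q = [Fe²⁺]/[Ni²⁺] and the known concentrations, [Fe²⁺] in the numerator gives [Fe²⁺] = 0.01 M.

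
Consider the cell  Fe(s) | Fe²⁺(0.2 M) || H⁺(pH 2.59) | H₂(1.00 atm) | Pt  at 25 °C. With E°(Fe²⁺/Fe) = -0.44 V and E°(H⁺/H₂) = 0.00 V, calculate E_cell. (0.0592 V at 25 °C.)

The hydrogen couple is the cathode, so E°_cell = 0.44 V; n = 2.
[H⁺] = 10^(−2.59) = 0.0026 M, and Q = [Fe²⁺]·P(H₂) / [H⁺]^2 = 3.03 × 10^4.
E = E° − (0.0592/2) log Q = 0.44 − (0.0592/2)(4.481) = 0.307 V.

0.31 V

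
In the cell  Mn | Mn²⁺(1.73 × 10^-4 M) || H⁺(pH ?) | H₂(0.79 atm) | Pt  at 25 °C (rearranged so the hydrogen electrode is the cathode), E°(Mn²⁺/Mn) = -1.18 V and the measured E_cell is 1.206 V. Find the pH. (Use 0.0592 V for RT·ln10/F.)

E°_cell = 1.18 V and n = 2.
log Q = n(E° − E)/0.0592 = 2×(1.18 − 1.206)/0.0592 = -0.878.
With Q = [Mn²⁺]·P(H₂) / [H⁺]^2, solving for [H⁺] gives log[H⁺] = -1.493, so pH = 1.49.

pH = 1.49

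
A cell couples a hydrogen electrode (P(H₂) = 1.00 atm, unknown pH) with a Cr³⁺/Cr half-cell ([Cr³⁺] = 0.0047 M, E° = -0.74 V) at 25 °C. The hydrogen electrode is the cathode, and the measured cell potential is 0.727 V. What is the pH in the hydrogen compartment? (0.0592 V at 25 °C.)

pH = 1.00

E°_cell = 0.74 V and n = 6.
log Q = n(E° − E)/0.0592 = 6×(0.74 − 0.727)/0.0592 = 1.318.
With Q = [Cr³⁺]^2·P(H₂)^3 / [H⁺]^6, solving for [H⁺] gives log[H⁺] = -0.996, so pH = 1.00.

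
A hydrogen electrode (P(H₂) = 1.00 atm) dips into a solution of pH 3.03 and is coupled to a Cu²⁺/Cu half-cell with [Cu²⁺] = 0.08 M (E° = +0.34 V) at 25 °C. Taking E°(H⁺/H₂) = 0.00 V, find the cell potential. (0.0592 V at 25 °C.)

0.49 V

The Cu²⁺/Cu couple is the cathode, so E°_cell = 0.34 V; n = 2.
[H⁺] = 10^(−3.03) = 9.3 × 10^-4 M, and Q = [H⁺]^2 / ([Cu²⁺]·P(H₂)) = 1.09 × 10^-5.
E = E° − (0.0592/2) log Q = 0.34 − (0.0592/2)(-4.963) = 0.487 V.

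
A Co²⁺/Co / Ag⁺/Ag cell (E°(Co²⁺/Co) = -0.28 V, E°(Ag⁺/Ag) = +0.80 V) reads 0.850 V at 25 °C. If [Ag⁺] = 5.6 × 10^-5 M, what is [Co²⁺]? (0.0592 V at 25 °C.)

From the Nernst equation, log Q = n(E° − E)/0.0592 = 2(1.08 − 0.850)/0.0592 = 7.770, so Q = 5.89 × 10^7.
With Q = [Co²⁺]/[Ag⁺]^2 and the known concentrations, [Co²⁺] in the numerator gives [Co²⁺] = 0.18 M.

0.18 M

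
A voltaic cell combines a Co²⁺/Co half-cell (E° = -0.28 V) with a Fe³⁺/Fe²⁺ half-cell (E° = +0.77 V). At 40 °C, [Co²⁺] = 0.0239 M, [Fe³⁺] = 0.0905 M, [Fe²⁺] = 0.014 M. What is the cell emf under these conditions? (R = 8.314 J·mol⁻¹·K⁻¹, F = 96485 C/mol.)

The Fe³⁺/Fe²⁺ couple has the higher reduction potential and acts as the cathode, so E°_cell = +0.77 − (-0.28) = 1.05 V.
Balancing electrons gives n = 2; the reaction quotient is Q = [Co²⁺]·[Fe²⁺]^2/[Fe³⁺]^2 = 5.72 × 10^-4.
E = E° − (RT/nF) ln Q = 1.05 − (8.314×313)/(2×96485) × (-7.466) = 1.050 + 0.101 = 1.151 V.

1.15 V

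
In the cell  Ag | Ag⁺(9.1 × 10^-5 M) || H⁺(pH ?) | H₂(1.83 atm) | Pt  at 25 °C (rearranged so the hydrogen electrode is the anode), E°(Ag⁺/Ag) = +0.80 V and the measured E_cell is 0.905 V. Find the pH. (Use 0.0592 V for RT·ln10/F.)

E°_cell = 0.80 V and n = 2.
log Q = n(E° − E)/0.0592 = 2×(0.80 − 0.905)/0.0592 = -3.547.
With Q = [H⁺]^2 / ([Ag⁺]^2·P(H₂)), solving for [H⁺] gives log[H⁺] = -5.683, so pH = 5.68.

pH = 5.68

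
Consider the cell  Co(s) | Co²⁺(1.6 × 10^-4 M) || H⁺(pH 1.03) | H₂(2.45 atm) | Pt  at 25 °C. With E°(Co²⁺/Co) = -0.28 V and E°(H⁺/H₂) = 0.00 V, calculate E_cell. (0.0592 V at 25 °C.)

0.32 V

The hydrogen couple is the cathode, so E°_cell = 0.28 V; n = 2.
[H⁺] = 10^(−1.03) = 0.093 M, and Q = [Co²⁺]·P(H₂) / [H⁺]^2 = 0.0450.
E = E° − (0.0592/2) log Q = 0.28 − (0.0592/2)(-1.347) = 0.320 V.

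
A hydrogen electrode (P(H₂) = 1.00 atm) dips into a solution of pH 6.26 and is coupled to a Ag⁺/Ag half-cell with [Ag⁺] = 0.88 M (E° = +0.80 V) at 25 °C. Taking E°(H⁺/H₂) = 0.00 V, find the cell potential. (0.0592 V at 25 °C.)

1.17 V

The Ag⁺/Ag couple is the cathode, so E°_cell = 0.80 V; n = 2.
[H⁺] = 10^(−6.26) = 5.5 × 10^-7 M, and Q = [H⁺]^2 / ([Ag⁺]^2·P(H₂)) = 3.9 × 10^-13.
E = E° − (0.0592/2) log Q = 0.80 − (0.0592/2)(-12.409) = 1.167 V.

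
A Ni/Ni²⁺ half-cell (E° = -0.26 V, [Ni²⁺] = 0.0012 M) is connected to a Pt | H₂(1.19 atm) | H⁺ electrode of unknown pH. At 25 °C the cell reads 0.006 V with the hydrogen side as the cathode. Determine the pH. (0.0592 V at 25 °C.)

pH = 5.71

E°_cell = 0.26 V and n = 2.
log Q = n(E° − E)/0.0592 = 2×(0.26 − 0.006)/0.0592 = 8.581.
With Q = [Ni²⁺]·P(H₂) / [H⁺]^2, solving for [H⁺] gives log[H⁺] = -5.713, so pH = 5.71.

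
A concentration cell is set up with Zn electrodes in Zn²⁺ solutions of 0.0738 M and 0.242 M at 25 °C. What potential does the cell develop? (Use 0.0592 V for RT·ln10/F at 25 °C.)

0.015 V

Both half-cells are Zn²⁺/Zn, so E°_cell = 0. The concentrated side is the cathode; the cell reaction moves Zn²⁺ from high to low concentration with n = 2.
Q = [Zn²⁺]_dilute/[Zn²⁺]_conc = 0.0738/0.242 = 0.305.
E = 0 − (0.0592/2) log Q = −(0.0592/2)(-0.516) = 0.0153 V.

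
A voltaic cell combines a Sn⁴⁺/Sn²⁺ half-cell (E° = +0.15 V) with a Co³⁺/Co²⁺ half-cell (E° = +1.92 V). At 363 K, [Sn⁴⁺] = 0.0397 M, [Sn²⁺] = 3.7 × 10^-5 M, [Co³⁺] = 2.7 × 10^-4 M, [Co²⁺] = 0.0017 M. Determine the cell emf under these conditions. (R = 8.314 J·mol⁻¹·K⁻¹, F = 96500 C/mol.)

The Co³⁺/Co²⁺ couple has the higher reduction potential and acts as the cathode, so E°_cell = +1.92 − (+0.15) = 1.77 V.
Balancing electrons gives n = 2; the reaction quotient is Q = [Sn⁴⁺]·[Co²⁺]^2/([Sn²⁺]·[Co³⁺]^2) = 4.25 × 10^4.
E = E° − (RT/nF) ln Q = 1.77 − (8.314×363)/(2×96500) × (10.658) = 1.770 − 0.167 = 1.603 V.

1.60 V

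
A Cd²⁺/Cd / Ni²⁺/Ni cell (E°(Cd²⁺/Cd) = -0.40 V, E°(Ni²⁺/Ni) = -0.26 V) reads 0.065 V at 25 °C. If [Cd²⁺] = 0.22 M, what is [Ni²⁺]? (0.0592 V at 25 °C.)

6.4 × 10^-4 M

From the Nernst equation, log Q = n(E° − E)/0.0592 = 2(0.14 − 0.065)/0.0592 = 2.534, so Q = 342.
With Q = [Cd²⁺]/[Ni²⁺] and the known concentrations, [Ni²⁺] in the denominator gives [Ni²⁺] = 6.4 × 10^-4 M.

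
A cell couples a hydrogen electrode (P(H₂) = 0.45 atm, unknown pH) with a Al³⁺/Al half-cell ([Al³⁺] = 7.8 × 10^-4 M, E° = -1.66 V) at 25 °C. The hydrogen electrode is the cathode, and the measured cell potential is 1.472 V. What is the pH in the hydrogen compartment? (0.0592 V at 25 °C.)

E°_cell = 1.66 V and n = 6.
log Q = n(E° − E)/0.0592 = 6×(1.66 − 1.472)/0.0592 = 19.054.
With Q = [Al³⁺]^2·P(H₂)^3 / [H⁺]^6, solving for [H⁺] gives log[H⁺] = -4.385, so pH = 4.39.

pH = 4.39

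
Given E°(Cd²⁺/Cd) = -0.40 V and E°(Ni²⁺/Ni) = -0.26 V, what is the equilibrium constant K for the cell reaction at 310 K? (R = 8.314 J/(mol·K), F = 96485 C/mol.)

3.6 × 10^4

E°_cell = -0.26 − (-0.40) = 0.14 V, with n = 2 electrons transferred.
At equilibrium E = 0, so the Nernst equation gives ln K = nFE°/RT = (2)(96485)(0.14)/((8.314)(310)) = 10.48.
K = e^10.48 = 3.6 × 10^4.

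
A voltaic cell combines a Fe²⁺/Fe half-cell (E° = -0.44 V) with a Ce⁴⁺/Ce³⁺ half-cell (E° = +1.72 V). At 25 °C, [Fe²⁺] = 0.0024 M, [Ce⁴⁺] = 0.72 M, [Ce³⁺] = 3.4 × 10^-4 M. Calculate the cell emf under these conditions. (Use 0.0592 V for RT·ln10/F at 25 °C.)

The Ce⁴⁺/Ce³⁺ couple has the higher reduction potential and acts as the cathode, so E°_cell = +1.72 − (-0.44) = 2.16 V.
Balancing electrons gives n = 2; the reaction quotient is Q = [Fe²⁺]·[Ce³⁺]^2/[Ce⁴⁺]^2 = 5.35 × 10^-10.
At 25 °C, E = E° − (0.0592/n) log Q = 2.16 − (0.0592/2)(-9.271) = 2.160 + 0.274 = 2.434 V.

2.43 V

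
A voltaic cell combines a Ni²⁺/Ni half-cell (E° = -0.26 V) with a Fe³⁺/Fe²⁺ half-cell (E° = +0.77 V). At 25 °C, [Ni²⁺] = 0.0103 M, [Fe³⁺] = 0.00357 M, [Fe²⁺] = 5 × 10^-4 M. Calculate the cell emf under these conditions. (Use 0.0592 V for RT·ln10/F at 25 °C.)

1.14 V

The Fe³⁺/Fe²⁺ couple has the higher reduction potential and acts as the cathode, so E°_cell = +0.77 − (-0.26) = 1.03 V.
Balancing electrons gives n = 2; the reaction quotient is Q = [Ni²⁺]·[Fe²⁺]^2/[Fe³⁺]^2 = 2.02 × 10^-4.
At 25 °C, E = E° − (0.0592/n) log Q = 1.03 − (0.0592/2)(-3.695) = 1.030 + 0.109 = 1.139 V.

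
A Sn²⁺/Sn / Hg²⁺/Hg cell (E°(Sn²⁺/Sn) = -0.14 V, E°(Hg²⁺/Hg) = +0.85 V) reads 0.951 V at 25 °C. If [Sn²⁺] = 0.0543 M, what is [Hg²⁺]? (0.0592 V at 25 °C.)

From the Nernst equation, log Q = n(E° − E)/0.0592 = 2(0.99 − 0.951)/0.0592 = 1.318, so Q = 20.8.
With Q = [Sn²⁺]/[Hg²⁺] and the known concentrations, [Hg²⁺] in the denominator gives [Hg²⁺] = 0.0026 M.

0.0026 M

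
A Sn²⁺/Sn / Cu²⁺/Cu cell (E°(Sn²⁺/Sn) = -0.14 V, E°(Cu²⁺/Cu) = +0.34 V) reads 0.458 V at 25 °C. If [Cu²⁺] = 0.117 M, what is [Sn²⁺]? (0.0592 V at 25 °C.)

From the Nernst equation, log Q = n(E° − E)/0.0592 = 2(0.48 − 0.458)/0.0592 = 0.743, so Q = 5.54.
With Q = [Sn²⁺]/[Cu²⁺] and the known concentrations, [Sn²⁺] in the numerator gives [Sn²⁺] = 0.65 M.

0.65 M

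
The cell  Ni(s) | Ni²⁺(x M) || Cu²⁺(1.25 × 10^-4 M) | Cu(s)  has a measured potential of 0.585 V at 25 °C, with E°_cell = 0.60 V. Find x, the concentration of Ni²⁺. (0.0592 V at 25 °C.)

From the Nernst equation, log Q = n(E° − E)/0.0592 = 2(0.60 − 0.585)/0.0592 = 0.507, so Q = 3.21.
With Q = [Ni²⁺]/[Cu²⁺] and the known concentrations, [Ni²⁺] in the numerator gives [Ni²⁺] = 4 × 10^-4 M.

4 × 10^-4 M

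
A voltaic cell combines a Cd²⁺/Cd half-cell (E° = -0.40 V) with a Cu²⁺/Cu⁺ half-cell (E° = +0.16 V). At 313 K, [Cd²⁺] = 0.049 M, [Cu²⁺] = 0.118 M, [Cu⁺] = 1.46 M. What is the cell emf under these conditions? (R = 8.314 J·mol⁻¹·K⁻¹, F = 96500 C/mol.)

0.533 V

The Cu²⁺/Cu⁺ couple has the higher reduction potential and acts as the cathode, so E°_cell = +0.16 − (-0.40) = 0.56 V.
Balancing electrons gives n = 2; the reaction quotient is Q = [Cd²⁺]·[Cu⁺]^2/[Cu²⁺]^2 = 7.50.
E = E° − (RT/nF) ln Q = 0.56 − (8.314×313)/(2×96500) × (2.015) = 0.560 − 0.027 = 0.533 V.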